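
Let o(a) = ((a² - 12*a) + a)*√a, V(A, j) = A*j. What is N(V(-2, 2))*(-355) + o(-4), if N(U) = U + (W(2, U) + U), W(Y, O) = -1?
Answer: 3195 + 120*I ≈ 3195.0 + 120.0*I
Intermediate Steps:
N(U) = -1 + 2*U (N(U) = U + (-1 + U) = -1 + 2*U)
o(a) = √a*(a² - 11*a) (o(a) = (a² - 11*a)*√a = √a*(a² - 11*a))
N(V(-2, 2))*(-355) + o(-4) = (-1 + 2*(-2*2))*(-355) + (-4)^(3/2)*(-11 - 4) = (-1 + 2*(-4))*(-355) - 8*I*(-15) = (-1 - 8)*(-355) + 120*I = -9*(-355) + 120*I = 3195 + 120*I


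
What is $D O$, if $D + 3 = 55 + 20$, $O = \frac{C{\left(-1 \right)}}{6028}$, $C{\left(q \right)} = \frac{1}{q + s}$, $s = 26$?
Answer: $\frac{18}{37675} \approx 0.00047777$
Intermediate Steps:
$C{\left(q \right)} = \frac{1}{26 + q}$ ($C{\left(q \right)} = \frac{1}{q + 26} = \frac{1}{26 + q}$)
$O = \frac{1}{150700}$ ($O = \frac{1}{\left(26 - 1\right) 6028} = \frac{1}{25} \cdot \frac{1}{6028} = \frac{1}{150700} \approx 6.6357 \cdot 10^{-6}$)
$D = 72$ ($D = -3 + \left(55 + 20\right) = -3 + 75 = 72$)
$D O = 72 \cdot \frac{1}{150700} = \frac{18}{37675}$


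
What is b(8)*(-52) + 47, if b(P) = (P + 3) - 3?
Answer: -369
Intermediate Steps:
b(P) = P (b(P) = (3 + P) - 3 = P)
b(8)*(-52) + 47 = 8*(-52) + 47 = -416 + 47 = -369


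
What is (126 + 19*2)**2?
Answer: 26896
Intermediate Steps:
(126 + 19*2)**2 = (126 + 38)**2 = 164**2 = 26896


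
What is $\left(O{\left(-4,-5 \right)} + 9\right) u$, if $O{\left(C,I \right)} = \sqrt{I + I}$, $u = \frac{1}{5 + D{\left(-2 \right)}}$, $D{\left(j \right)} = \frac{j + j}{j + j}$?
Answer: $\frac{3}{2} + \frac{i \sqrt{10}}{6} \approx 1.5 + 0.52705 i$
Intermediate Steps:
$D{\left(j \right)} = 1$ ($D{\left(j \right)} = \frac{2 j}{2 j} = 2 j \frac{1}{2 j} = 1$)
$u = \frac{1}{6}$ ($u = \frac{1}{5 + 1} = \frac{1}{6} \approx 0.16667$)
$O{\left(C,I \right)} = \sqrt{2} \sqrt{I}$ ($O{\left(C,I \right)} = \sqrt{2 I} = \sqrt{2} \sqrt{I}$)
$\left(O{\left(-4,-5 \right)} + 9\right) u = \left(\sqrt{2} \sqrt{-5} + 9\right) \frac{1}{6} = \left(\sqrt{2} i \sqrt{5} + 9\right) \frac{1}{6} = \left(i \sqrt{10} + 9\right) \frac{1}{6} = \left(9 + i \sqrt{10}\right) \frac{1}{6} = \frac{3}{2} + \frac{i \sqrt{10}}{6}$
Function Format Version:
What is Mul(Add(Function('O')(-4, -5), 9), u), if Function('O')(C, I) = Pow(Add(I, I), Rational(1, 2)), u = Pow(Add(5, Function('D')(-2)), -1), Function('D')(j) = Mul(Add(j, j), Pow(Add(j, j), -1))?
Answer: Add(Rational(3, 2), Mul(Rational(1, 6), I, Pow(10, Rational(1, 2)))) ≈ Add(1.5000, Mul(0.52705, I))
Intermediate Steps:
Function('D')(j) = 1 (Function('D')(j) = Mul(Mul(2, j), Pow(Mul(2, j), -1)) = Mul(Mul(2, j), Mul(Rational(1, 2), Pow(j, -1))) = 1)
u = Rational(1, 6) (u = Pow(Add(5, 1), -1) = Pow(6, -1) = Rational(1, 6) ≈ 0.16667)
Function('O')(C, I) = Mul(Pow(2, Rational(1, 2)), Pow(I, Rational(1, 2))) (Function('O')(C, I) = Pow(Mul(2, I), Rational(1, 2)) = Mul(Pow(2, Rational(1, 2)), Pow(I, Rational(1, 2))))
Mul(Add(Function('O')(-4, -5), 9), u) = Mul(Add(Mul(Pow(2, Rational(1, 2)), Pow(-5, Rational(1, 2))), 9), Rational(1, 6)) = Mul(Add(Mul(Pow(2, Rational(1, 2)), Mul(I, Pow(5, Rational(1, 2)))), 9), Rational(1, 6)) = Mul(Add(Mul(I, Pow(10, Rational(1, 2))), 9), Rational(1, 6)) = Mul(Add(9, Mul(I, Pow(10, Rational(1, 2)))), Rational(1, 6)) = Add(Rational(3, 2), Mul(Rational(1, 6), I, Pow(10, Rational(1, 2))))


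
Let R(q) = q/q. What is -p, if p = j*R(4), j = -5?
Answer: 5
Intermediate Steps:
R(q) = 1
p = -5 (p = -5*1 = -5)
-p = -1*(-5) = 5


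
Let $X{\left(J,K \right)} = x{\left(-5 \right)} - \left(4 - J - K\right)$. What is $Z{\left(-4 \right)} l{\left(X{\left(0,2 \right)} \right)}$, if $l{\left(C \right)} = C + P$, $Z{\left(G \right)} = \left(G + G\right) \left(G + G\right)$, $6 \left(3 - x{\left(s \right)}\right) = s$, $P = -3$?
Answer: $- \frac{224}{3} \approx -74.667$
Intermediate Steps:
$x{\left(s \right)} = 3 - \frac{s}{6}$
$Z{\left(G \right)} = 4 G^{2}$ ($Z{\left(G \right)} = 2 G 2 G = 4 G^{2}$)
$X{\left(J,K \right)} = - \frac{1}{6} + J + K$ ($X{\left(J,K \right)} = \left(3 - - \frac{5}{6}\right) - \left(4 - J - K\right) = \left(3 + \frac{5}{6}\right) + \left(-4 + J + K\right) = \frac{23}{6} + \left(-4 + J + K\right) = - \frac{1}{6} + J + K$)
$l{\left(C \right)} = -3 + C$ ($l{\left(C \right)} = C - 3 = -3 + C$)
$Z{\left(-4 \right)} l{\left(X{\left(0,2 \right)} \right)} = 4 \left(-4\right)^{2} \left(-3 + \left(- \frac{1}{6} + 0 + 2\right)\right) = 4 \cdot 16 \left(-3 + \frac{11}{6}\right) = 64 \left(- \frac{7}{6}\right) = - \frac{224}{3}$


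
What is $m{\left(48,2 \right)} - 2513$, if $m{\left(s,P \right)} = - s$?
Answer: $-2561$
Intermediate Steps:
$m{\left(48,2 \right)} - 2513 = \left(-1\right) 48 - 2513 = -48 - 2513 = -2561$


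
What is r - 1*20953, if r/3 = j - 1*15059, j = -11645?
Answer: -101065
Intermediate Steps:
r = -80112 (r = 3*(-11645 - 1*15059) = 3*(-11645 - 15059) = 3*(-26704) = -80112)
r - 1*20953 = -80112 - 1*20953 = -80112 - 20953 = -101065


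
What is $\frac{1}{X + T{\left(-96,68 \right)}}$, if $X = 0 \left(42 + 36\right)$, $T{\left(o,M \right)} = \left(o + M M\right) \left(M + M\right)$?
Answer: $\frac{1}{615808} \approx 1.6239 \cdot 10^{-6}$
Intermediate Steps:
$T{\left(o,M \right)} = 2 M \left(o + M^{2}\right)$ ($T{\left(o,M \right)} = \left(o + M^{2}\right) 2 M = 2 M \left(o + M^{2}\right)$)
$X = 0$ ($X = 0 \cdot 78 = 0$)
$\frac{1}{X + T{\left(-96,68 \right)}} = \frac{1}{0 + 2 \cdot 68 \left(-96 + 68^{2}\right)} = \frac{1}{0 + 2 \cdot 68 \left(-96 + 4624\right)} = \frac{1}{0 + 2 \cdot 68 \cdot 4528} = \frac{1}{0 + 615808} = \frac{1}{615808}$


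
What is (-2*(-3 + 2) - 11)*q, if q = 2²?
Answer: -36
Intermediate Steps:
q = 4
(-2*(-3 + 2) - 11)*q = (-2*(-3 + 2) - 11)*4 = (-2*(-1) - 11)*4 = (2 - 11)*4 = -9*4 = -36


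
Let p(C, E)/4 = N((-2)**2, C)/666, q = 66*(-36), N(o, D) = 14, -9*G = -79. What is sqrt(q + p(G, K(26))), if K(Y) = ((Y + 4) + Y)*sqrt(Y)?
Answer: 2*I*sqrt(7318415)/111 ≈ 48.743*I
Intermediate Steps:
K(Y) = sqrt(Y)*(4 + 2*Y) (K(Y) = ((4 + Y) + Y)*sqrt(Y) = (4 + 2*Y)*sqrt(Y) = sqrt(Y)*(4 + 2*Y))
G = 79/9 (G = -1/9*(-79) = 79/9 ≈ 8.7778)
q = -2376
p(C, E) = 28/333 (p(C, E) = 4*(14/666) = 4*(14*(1/666)) = 4*(7/333) = 28/333)
sqrt(q + p(G, K(26))) = sqrt(-2376 + 28/333) = sqrt(-791180/333) = 2*I*sqrt(7318415)/111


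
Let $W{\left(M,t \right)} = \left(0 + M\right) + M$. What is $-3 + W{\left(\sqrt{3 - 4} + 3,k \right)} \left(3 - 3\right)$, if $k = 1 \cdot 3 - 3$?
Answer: $-3$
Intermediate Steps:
$k = 0$ ($k = 3 - 3 = 0$)
$W{\left(M,t \right)} = 2 M$ ($W{\left(M,t \right)} = M + M = 2 M$)
$-3 + W{\left(\sqrt{3 - 4} + 3,k \right)} \left(3 - 3\right) = -3 + 2 \left(\sqrt{3 - 4} + 3\right) \left(3 - 3\right) = -3 + 2 \left(\sqrt{-1} + 3\right) \left(3 - 3\right) = -3 + 2 \left(i + 3\right) 0 = -3 + 2 \left(3 + i\right) 0 = -3 + \left(6 + 2 i\right) 0 = -3 + 0 = -3$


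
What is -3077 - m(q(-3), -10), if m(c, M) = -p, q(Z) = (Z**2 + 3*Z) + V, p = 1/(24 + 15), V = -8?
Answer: -120002/39 ≈ -3077.0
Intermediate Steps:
p = 1/39 ≈ 0.025641
q(Z) = -8 + Z**2 + 3*Z (q(Z) = (Z**2 + 3*Z) - 8 = -8 + Z**2 + 3*Z)
m(c, M) = -1/39 (m(c, M) = -1*1/39 = -1/39)
-3077 - m(q(-3), -10) = -3077 - 1*(-1/39) = -3077 + 1/39 = -120002/39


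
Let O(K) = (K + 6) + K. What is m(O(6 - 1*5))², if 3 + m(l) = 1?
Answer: 4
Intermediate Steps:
O(K) = 6 + 2*K (O(K) = (6 + K) + K = 6 + 2*K)
m(l) = -2 (m(l) = -3 + 1 = -2)
m(O(6 - 1*5))² = (-2)² = 4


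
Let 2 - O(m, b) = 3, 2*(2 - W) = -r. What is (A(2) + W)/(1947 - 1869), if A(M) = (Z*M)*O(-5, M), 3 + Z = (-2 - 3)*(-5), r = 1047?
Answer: 321/52 ≈ 6.1731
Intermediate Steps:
Z = 22 (Z = -3 + (-2 - 3)*(-5) = -3 - 5*(-5) = -3 + 25 = 22)
W = 1051/2 (W = 2 - (-1)*1047/2 = 2 - ½*(-1047) = 2 + 1047/2 = 1051/2 ≈ 525.50)
O(m, b) = -1 (O(m, b) = 2 - 1*3 = 2 - 3 = -1)
A(M) = -22*M (A(M) = (22*M)*(-1) = -22*M)
(A(2) + W)/(1947 - 1869) = (-22*2 + 1051/2)/(1947 - 1869) = (-44 + 1051/2)/78 = (963/2)*(1/78) = 321/52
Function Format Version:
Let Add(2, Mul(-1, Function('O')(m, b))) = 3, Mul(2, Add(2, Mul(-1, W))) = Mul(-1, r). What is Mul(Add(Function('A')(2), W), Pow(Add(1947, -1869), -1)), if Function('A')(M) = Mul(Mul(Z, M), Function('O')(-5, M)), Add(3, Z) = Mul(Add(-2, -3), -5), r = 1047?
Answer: Rational(321, 52) ≈ 6.1731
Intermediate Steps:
Z = 22 (Z = Add(-3, Mul(Add(-2, -3), -5)) = Add(-3, Mul(-5, -5)) = Add(-3, 25) = 22)
W = Rational(1051, 2) (W = Add(2, Mul(Rational(-1, 2), Mul(-1, 1047))) = Add(2, Mul(Rational(-1, 2), -1047)) = Add(2, Rational(1047, 2)) = Rational(1051, 2) ≈ 525.50)
Function('O')(m, b) = -1 (Function('O')(m, b) = Add(2, Mul(-1, 3)) = Add(2, -3) = -1)
Function('A')(M) = Mul(-22, M) (Function('A')(M) = Mul(Mul(22, M), -1) = Mul(-22, M))
Mul(Add(Function('A')(2), W), Pow(Add(1947, -1869), -1)) = Mul(Add(Mul(-22, 2), Rational(1051, 2)), Pow(Add(1947, -1869), -1)) = Mul(Add(-44, Rational(1051, 2)), Pow(78, -1)) = Mul(Rational(963, 2), Rational(1, 78)) = Rational(321, 52)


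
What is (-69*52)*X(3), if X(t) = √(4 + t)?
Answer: -3588*√7 ≈ -9493.0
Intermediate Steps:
(-69*52)*X(3) = (-69*52)*√(4 + 3) = -3588*√7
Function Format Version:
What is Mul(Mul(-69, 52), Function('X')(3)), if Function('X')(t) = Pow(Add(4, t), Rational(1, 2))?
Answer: Mul(-3588, Pow(7, Rational(1, 2))) ≈ -9493.0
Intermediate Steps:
Mul(Mul(-69, 52), Function('X')(3)) = Mul(Mul(-69, 52), Pow(Add(4, 3), Rational(1, 2))) = Mul(-3588, Pow(7, Rational(1, 2)))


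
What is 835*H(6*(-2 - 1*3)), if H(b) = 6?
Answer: 5010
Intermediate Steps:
835*H(6*(-2 - 1*3)) = 835*6 = 5010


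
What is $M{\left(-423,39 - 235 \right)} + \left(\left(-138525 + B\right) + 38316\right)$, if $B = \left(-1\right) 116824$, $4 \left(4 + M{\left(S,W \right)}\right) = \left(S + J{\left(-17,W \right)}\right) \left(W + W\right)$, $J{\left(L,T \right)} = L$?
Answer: $-173917$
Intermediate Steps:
$M{\left(S,W \right)} = -4 + \frac{W \left(-17 + S\right)}{2}$ ($M{\left(S,W \right)} = -4 + \frac{\left(S - 17\right) \left(W + W\right)}{4} = -4 + \frac{\left(-17 + S\right) 2 W}{4} = -4 + \frac{2 W \left(-17 + S\right)}{4} = -4 + \frac{W \left(-17 + S\right)}{2}$)
$B = -116824$
$M{\left(-423,39 - 235 \right)} + \left(\left(-138525 + B\right) + 38316\right) = \left(-4 - \frac{17 \left(39 - 235\right)}{2} + \frac{1}{2} \left(-423\right) \left(39 - 235\right)\right) + \left(\left(-138525 - 116824\right) + 38316\right) = \left(-4 - \frac{17 \left(39 - 235\right)}{2} + \frac{1}{2} \left(-423\right) \left(39 - 235\right)\right) + \left(-255349 + 38316\right) = \left(-4 - -1666 + \frac{1}{2} \left(-423\right) \left(-196\right)\right) - 217033 = \left(-4 + 1666 + 41454\right) - 217033 = 43116 - 217033 = -173917$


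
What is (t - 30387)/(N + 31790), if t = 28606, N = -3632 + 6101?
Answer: -1781/34259 ≈ -0.051986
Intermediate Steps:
N = 2469
(t - 30387)/(N + 31790) = (28606 - 30387)/(2469 + 31790) = -1781/34259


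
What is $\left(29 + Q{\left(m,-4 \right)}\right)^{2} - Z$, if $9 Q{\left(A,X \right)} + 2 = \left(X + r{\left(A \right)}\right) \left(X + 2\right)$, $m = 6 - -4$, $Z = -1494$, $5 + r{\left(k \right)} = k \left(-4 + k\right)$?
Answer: $\frac{145663}{81} \approx 1798.3$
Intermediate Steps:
$r{\left(k \right)} = -5 + k \left(-4 + k\right)$
$m = 10$ ($m = 6 + 4 = 10$)
$Q{\left(A,X \right)} = - \frac{2}{9} + \frac{\left(2 + X\right) \left(-5 + X + A^{2} - 4 A\right)}{9}$ ($Q{\left(A,X \right)} = - \frac{2}{9} + \frac{\left(X - \left(5 - A^{2} + 4 A\right)\right) \left(X + 2\right)}{9} = - \frac{2}{9} + \frac{\left(-5 + X + A^{2} - 4 A\right) \left(2 + X\right)}{9} = - \frac{2}{9} + \frac{\left(2 + X\right) \left(-5 + X + A^{2} - 4 A\right)}{9}$)
$\left(29 + Q{\left(m,-4 \right)}\right)^{2} - Z = \left(29 + \left(- \frac{4}{3} - \frac{80}{9} + \frac{\left(-4\right)^{2}}{9} + \frac{2}{9} \left(-4\right) + \frac{2 \cdot 10^{2}}{9} - - \frac{4 \left(5 - 10^{2} + 4 \cdot 10\right)}{9}\right)\right)^{2} - -1494 = \left(29 - \left(- \frac{116}{9} - \frac{4 \left(5 - 100 + 40\right)}{9}\right)\right)^{2} + 1494 = \left(29 - \left(- \frac{116}{9} + \frac{220}{9}\right)\right)^{2} + 1494 = \left(29 - \frac{104}{9}\right)^{2} + 1494 = \left(\frac{157}{9}\right)^{2} + 1494 = \frac{24649}{81} + 1494 = \frac{145663}{81}$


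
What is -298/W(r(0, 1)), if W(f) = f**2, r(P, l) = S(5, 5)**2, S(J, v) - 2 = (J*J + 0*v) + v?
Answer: -149/524288 ≈ -0.00028419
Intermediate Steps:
S(J, v) = 2 + v + J**2 (S(J, v) = 2 + ((J*J + 0*v) + v) = 2 + ((J**2 + 0) + v) = 2 + (J**2 + v) = 2 + (v + J**2) = 2 + v + J**2)
r(P, l) = 1024 (r(P, l) = (2 + 5 + 5**2)**2 = (2 + 5 + 25)**2 = 32**2 = 1024)
-298/W(r(0, 1)) = -298/(1024**2) = -298/1048576 = -298*1/1048576 = -149/524288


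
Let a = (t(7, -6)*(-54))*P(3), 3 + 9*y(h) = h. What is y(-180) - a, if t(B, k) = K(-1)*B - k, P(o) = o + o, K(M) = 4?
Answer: 32987/3 ≈ 10996.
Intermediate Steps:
P(o) = 2*o
t(B, k) = -k + 4*B (t(B, k) = 4*B - k = -k + 4*B)
y(h) = -⅓ + h/9
a = -11016 (a = ((-1*(-6) + 4*7)*(-54))*(2*3) = ((6 + 28)*(-54))*6 = (34*(-54))*6 = -1836*6 = -11016)
y(-180) - a = (-⅓ + (⅑)*(-180)) - 1*(-11016) = (-⅓ - 20) + 11016 = -61/3 + 11016 = 32987/3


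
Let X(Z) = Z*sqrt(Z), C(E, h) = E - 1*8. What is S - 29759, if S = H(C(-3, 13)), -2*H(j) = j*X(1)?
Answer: -59507/2 ≈ -29754.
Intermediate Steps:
C(E, h) = -8 + E (C(E, h) = E - 8 = -8 + E)
X(Z) = Z**(3/2)
H(j) = -j/2 (H(j) = -j*1**(3/2)/2 = -j/2)
S = 11/2 (S = -(-8 - 3)/2 = -1/2*(-11) = 11/2 ≈ 5.5000)
S - 29759 = 11/2 - 29759 = -59507/2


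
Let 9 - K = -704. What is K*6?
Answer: 4278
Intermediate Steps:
K = 713 (K = 9 - 1*(-704) = 9 + 704 = 713)
K*6 = 713*6 = 4278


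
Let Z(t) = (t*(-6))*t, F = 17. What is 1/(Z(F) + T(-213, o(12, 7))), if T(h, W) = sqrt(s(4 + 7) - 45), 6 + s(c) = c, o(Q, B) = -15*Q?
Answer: -867/1503398 - I*sqrt(10)/1503398 ≈ -0.00057669 - 2.1034e-6*I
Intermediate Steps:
s(c) = -6 + c
Z(t) = -6*t**2 (Z(t) = (-6*t)*t = -6*t**2)
T(h, W) = 2*I*sqrt(10) (T(h, W) = sqrt((-6 + (4 + 7)) - 45) = sqrt((-6 + 11) - 45) = sqrt(5 - 45) = sqrt(-40) = 2*I*sqrt(10))
1/(Z(F) + T(-213, o(12, 7))) = 1/(-6*17**2 + 2*I*sqrt(10)) = 1/(-6*289 + 2*I*sqrt(10)) = 1/(-1734 + 2*I*sqrt(10))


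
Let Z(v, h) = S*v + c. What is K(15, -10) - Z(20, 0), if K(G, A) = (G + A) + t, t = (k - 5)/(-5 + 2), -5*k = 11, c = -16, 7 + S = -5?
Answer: 1317/5 ≈ 263.40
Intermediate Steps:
S = -12 (S = -7 - 5 = -12)
k = -11/5 (k = -⅕*11 = -11/5 ≈ -2.2000)
Z(v, h) = -16 - 12*v (Z(v, h) = -12*v - 16 = -16 - 12*v)
t = 12/5 (t = (-11/5 - 5)/(-5 + 2) = -36/5/(-3) = -36/5*(-⅓) = 12/5 ≈ 2.4000)
K(G, A) = 12/5 + A + G (K(G, A) = (G + A) + 12/5 = (A + G) + 12/5 = 12/5 + A + G)
K(15, -10) - Z(20, 0) = (12/5 - 10 + 15) - (-16 - 12*20) = 37/5 - (-16 - 240) = 37/5 - 1*(-256) = 37/5 + 256 = 1317/5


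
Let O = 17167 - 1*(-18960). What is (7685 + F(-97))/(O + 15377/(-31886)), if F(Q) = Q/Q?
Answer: 81691932/383976715 ≈ 0.21275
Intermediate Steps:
F(Q) = 1
O = 36127 (O = 17167 + 18960 = 36127)
(7685 + F(-97))/(O + 15377/(-31886)) = (7685 + 1)/(36127 + 15377/(-31886)) = 7686/(36127 + 15377*(-1/31886)) = 7686/(36127 - 15377/31886) = 7686/(1151930145/31886) = 7686*(31886/1151930145) = 81691932/383976715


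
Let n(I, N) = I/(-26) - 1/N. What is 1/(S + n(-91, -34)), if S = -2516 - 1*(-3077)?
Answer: 17/9597 ≈ 0.0017714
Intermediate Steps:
S = 561 (S = -2516 + 3077 = 561)
n(I, N) = -1/N - I/26 (n(I, N) = I*(-1/26) - 1/N = -I/26 - 1/N = -1/N - I/26)
1/(S + n(-91, -34)) = 1/(561 + (-1/(-34) - 1/26*(-91))) = 1/(561 + (-1*(-1/34) + 7/2)) = 1/(561 + (1/34 + 7/2)) = 1/(561 + 60/17) = 1/(9597/17) = 17/9597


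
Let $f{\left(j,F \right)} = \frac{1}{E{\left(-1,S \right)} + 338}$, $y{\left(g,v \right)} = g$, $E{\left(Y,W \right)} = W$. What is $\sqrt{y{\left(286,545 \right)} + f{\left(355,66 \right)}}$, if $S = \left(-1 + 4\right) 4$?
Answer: $\frac{\sqrt{1401414}}{70} \approx 16.912$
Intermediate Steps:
$S = 12$ ($S = 3 \cdot 4 = 12$)
$f{\left(j,F \right)} = \frac{1}{350}$ ($f{\left(j,F \right)} = \frac{1}{12 + 338} = \frac{1}{350}$)
$\sqrt{y{\left(286,545 \right)} + f{\left(355,66 \right)}} = \sqrt{286 + \frac{1}{350}} = \sqrt{\frac{100101}{350}} = \frac{\sqrt{1401414}}{70}$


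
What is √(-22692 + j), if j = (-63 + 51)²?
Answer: 2*I*√5637 ≈ 150.16*I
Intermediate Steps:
j = 144 (j = (-12)² = 144)
√(-22692 + j) = √(-22692 + 144) = √(-22548) = 2*I*√5637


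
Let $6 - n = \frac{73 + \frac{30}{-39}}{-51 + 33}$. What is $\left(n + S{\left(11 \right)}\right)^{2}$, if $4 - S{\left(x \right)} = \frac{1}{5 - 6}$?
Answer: $\frac{1371241}{6084} \approx 225.38$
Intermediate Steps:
$S{\left(x \right)} = 5$ ($S{\left(x \right)} = 4 - \frac{1}{5 - 6} = 4 - \frac{1}{-1} = 4 - -1 = 4 + 1 = 5$)
$n = \frac{781}{78}$ ($n = 6 - \frac{73 + \frac{30}{-39}}{-51 + 33} = 6 - \frac{73 + 30 \left(- \frac{1}{39}\right)}{-18} = 6 - \left(73 - \frac{10}{13}\right) \left(- \frac{1}{18}\right) = 6 - \frac{939}{13} \left(- \frac{1}{18}\right) = 6 - - \frac{313}{78} = 6 + \frac{313}{78} = \frac{781}{78} \approx 10.013$)
$\left(n + S{\left(11 \right)}\right)^{2} = \left(\frac{781}{78} + 5\right)^{2} = \left(\frac{1171}{78}\right)^{2} = \frac{1371241}{6084}$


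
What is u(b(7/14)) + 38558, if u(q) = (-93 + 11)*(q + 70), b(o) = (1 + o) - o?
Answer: 32736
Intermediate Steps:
b(o) = 1
u(q) = -5740 - 82*q (u(q) = -82*(70 + q) = -5740 - 82*q)
u(b(7/14)) + 38558 = (-5740 - 82*1) + 38558 = (-5740 - 82) + 38558 = -5822 + 38558 = 32736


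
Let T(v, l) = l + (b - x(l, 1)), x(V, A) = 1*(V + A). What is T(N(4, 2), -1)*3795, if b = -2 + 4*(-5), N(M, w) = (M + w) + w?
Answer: -87285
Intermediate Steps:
x(V, A) = A + V (x(V, A) = 1*(A + V) = A + V)
N(M, w) = M + 2*w
b = -22 (b = -2 - 20 = -22)
T(v, l) = -23 (T(v, l) = l + (-22 - (1 + l)) = l + (-22 + (-1 - l)) = l + (-23 - l) = -23)
T(N(4, 2), -1)*3795 = -23*3795 = -87285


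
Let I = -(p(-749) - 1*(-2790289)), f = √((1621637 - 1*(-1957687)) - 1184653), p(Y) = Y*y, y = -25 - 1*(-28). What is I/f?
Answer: -2788042*√2394671/2394671 ≈ -1801.7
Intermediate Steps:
y = 3 (y = -25 + 28 = 3)
p(Y) = 3*Y (p(Y) = Y*3 = 3*Y)
f = √2394671 (f = √((1621637 + 1957687) - 1184653) = √(3579324 - 1184653) = √2394671 ≈ 1547.5)
I = -2788042 (I = -(3*(-749) - 1*(-2790289)) = -(-2247 + 2790289) = -1*2788042 = -2788042)
I/f = -2788042*√2394671/2394671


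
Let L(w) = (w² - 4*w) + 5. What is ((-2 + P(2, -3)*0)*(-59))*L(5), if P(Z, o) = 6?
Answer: 1180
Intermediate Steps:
L(w) = 5 + w² - 4*w
((-2 + P(2, -3)*0)*(-59))*L(5) = ((-2 + 6*0)*(-59))*(5 + 5² - 4*5) = ((-2 + 0)*(-59))*(5 + 25 - 20) = -2*(-59)*10 = 118*10 = 1180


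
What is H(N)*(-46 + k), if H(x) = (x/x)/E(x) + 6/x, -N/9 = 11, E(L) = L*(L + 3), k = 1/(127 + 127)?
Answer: 6717725/2414016 ≈ 2.7828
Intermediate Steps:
k = 1/254 ≈ 0.0039370
E(L) = L*(3 + L)
N = -99 (N = -9*11 = -99)
H(x) = 6/x + 1/(x*(3 + x)) (H(x) = (x/x)/((x*(3 + x))) + 6/x = 1*(1/(x*(3 + x))) + 6/x = 1/(x*(3 + x)) + 6/x = 6/x + 1/(x*(3 + x)))
H(N)*(-46 + k) = ((19 + 6*(-99))/((-99)*(3 - 99)))*(-46 + 1/254) = -1/99*(19 - 594)/(-96)*(-11683/254) = -1/99*(-1/96)*(-575)*(-11683/254) = -575/9504*(-11683/254) = 6717725/2414016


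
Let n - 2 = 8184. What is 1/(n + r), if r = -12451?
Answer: -1/4265 ≈ -0.00023447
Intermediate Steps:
n = 8186 (n = 2 + 8184 = 8186)
1/(n + r) = 1/(8186 - 12451) = 1/(-4265) = -1/4265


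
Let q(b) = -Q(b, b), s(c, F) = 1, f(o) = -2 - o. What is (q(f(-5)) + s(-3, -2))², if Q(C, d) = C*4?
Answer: 121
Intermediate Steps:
Q(C, d) = 4*C
q(b) = -4*b
(q(f(-5)) + s(-3, -2))² = (-4*(-2 - 1*(-5)) + 1)² = (-4*(-2 + 5) + 1)² = (-4*3 + 1)² = (-12 + 1)² = (-11)² = 121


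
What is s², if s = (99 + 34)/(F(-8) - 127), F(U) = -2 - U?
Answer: 17689/14641 ≈ 1.2082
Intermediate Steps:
s = -133/121 (s = (99 + 34)/((-2 - 1*(-8)) - 127) = 133/((-2 + 8) - 127) = 133/(6 - 127) = 133/(-121) = 133*(-1/121) = -133/121 ≈ -1.0992)
s² = (-133/121)² = 17689/14641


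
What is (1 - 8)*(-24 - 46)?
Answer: 490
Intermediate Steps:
(1 - 8)*(-24 - 46) = -7*(-70) = 490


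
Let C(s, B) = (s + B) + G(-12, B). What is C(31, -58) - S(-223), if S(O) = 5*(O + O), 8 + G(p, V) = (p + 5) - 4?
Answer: 2184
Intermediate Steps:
G(p, V) = -7 + p (G(p, V) = -8 + ((p + 5) - 4) = -8 + ((5 + p) - 4) = -8 + (1 + p) = -7 + p)
S(O) = 10*O (S(O) = 5*(2*O) = 10*O)
C(s, B) = -19 + B + s (C(s, B) = (s + B) + (-7 - 12) = (B + s) - 19 = -19 + B + s)
C(31, -58) - S(-223) = (-19 - 58 + 31) - 10*(-223) = -46 - 1*(-2230) = -46 + 2230 = 2184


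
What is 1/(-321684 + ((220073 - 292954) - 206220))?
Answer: -1/600785 ≈ -1.6645e-6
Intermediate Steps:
1/(-321684 + ((220073 - 292954) - 206220)) = 1/(-321684 + (-72881 - 206220)) = 1/(-321684 - 279101) = 1/(-600785) = -1/600785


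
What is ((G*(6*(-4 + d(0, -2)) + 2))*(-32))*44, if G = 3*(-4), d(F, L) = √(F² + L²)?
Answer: -168960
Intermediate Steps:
G = -12
((G*(6*(-4 + d(0, -2)) + 2))*(-32))*44 = (-12*(6*(-4 + √(0² + (-2)²)) + 2)*(-32))*44 = (-12*(6*(-4 + √(0 + 4)) + 2)*(-32))*44 = (-12*(6*(-4 + √4) + 2)*(-32))*44 = (-12*(6*(-4 + 2) + 2)*(-32))*44 = (-12*(6*(-2) + 2)*(-32))*44 = (-12*(-12 + 2)*(-32))*44 = (-12*(-10)*(-32))*44 = (120*(-32))*44 = -3840*44 = -168960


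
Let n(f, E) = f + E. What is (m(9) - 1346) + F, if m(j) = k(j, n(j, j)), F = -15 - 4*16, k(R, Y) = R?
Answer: -1416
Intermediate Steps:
n(f, E) = E + f
F = -79 (F = -15 - 64 = -79)
m(j) = j
(m(9) - 1346) + F = (9 - 1346) - 79 = -1337 - 79 = -1416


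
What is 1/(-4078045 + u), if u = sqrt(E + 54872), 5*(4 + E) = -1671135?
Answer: -4078045/16630451301384 - I*sqrt(279359)/16630451301384 ≈ -2.4522e-7 - 3.1782e-11*I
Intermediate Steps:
E = -334231 (E = -4 + (1/5)*(-1671135) = -4 - 334227 = -334231)
u = I*sqrt(279359) (u = sqrt(-334231 + 54872) = sqrt(-279359) = I*sqrt(279359) ≈ 528.54*I)
1/(-4078045 + u) = 1/(-4078045 + I*sqrt(279359))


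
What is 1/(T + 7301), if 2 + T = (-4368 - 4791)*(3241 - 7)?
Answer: -1/29612907 ≈ -3.3769e-8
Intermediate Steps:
T = -29620208 (T = -2 + (-4368 - 4791)*(3241 - 7) = -2 - 9159*3234 = -2 - 29620206 = -29620208)
1/(T + 7301) = 1/(-29620208 + 7301) = 1/(-29612907) = -1/29612907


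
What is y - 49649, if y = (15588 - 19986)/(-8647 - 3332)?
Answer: -198246991/3993 ≈ -49649.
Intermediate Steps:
y = 1466/3993 (y = -4398/(-11979) = -4398*(-1/11979) = 1466/3993 ≈ 0.36714)
y - 49649 = 1466/3993 - 49649 = -198246991/3993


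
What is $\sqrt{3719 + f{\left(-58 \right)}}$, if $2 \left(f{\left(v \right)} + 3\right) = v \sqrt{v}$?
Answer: $\sqrt{3716 - 29 i \sqrt{58}} \approx 60.986 - 1.8107 i$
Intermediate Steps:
$f{\left(v \right)} = -3 + \frac{v^{\frac{3}{2}}}{2}$ ($f{\left(v \right)} = -3 + \frac{v \sqrt{v}}{2} = -3 + \frac{v^{\frac{3}{2}}}{2}$)
$\sqrt{3719 + f{\left(-58 \right)}} = \sqrt{3719 - \left(3 - \frac{\left(-58\right)^{\frac{3}{2}}}{2}\right)} = \sqrt{3719 - \left(3 - \frac{\left(-58\right) i \sqrt{58}}{2}\right)} = \sqrt{3719 - \left(3 + 29 i \sqrt{58}\right)} = \sqrt{3716 - 29 i \sqrt{58}}$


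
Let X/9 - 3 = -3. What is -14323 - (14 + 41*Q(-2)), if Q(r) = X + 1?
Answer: -14378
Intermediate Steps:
X = 0 (X = 27 + 9*(-3) = 27 - 27 = 0)
Q(r) = 1 (Q(r) = 0 + 1 = 1)
-14323 - (14 + 41*Q(-2)) = -14323 - (14 + 41*1) = -14323 - (14 + 41) = -14323 - 1*55 = -14323 - 55 = -14378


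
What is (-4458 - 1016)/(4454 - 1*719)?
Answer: -5474/3735 ≈ -1.4656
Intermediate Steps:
(-4458 - 1016)/(4454 - 1*719) = -5474/(4454 - 719) = -5474/3735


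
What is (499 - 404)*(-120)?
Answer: -11400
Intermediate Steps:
(499 - 404)*(-120) = 95*(-120) = -11400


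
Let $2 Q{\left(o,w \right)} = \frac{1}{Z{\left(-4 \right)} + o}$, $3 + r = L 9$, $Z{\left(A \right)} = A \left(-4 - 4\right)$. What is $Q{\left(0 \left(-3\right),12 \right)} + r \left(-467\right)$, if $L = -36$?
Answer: $\frac{9773377}{64} \approx 1.5271 \cdot 10^{5}$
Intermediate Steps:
$Z{\left(A \right)} = - 8 A$ ($Z{\left(A \right)} = A \left(-8\right) = - 8 A$)
$r = -327$ ($r = -3 - 324 = -327$)
$Q{\left(o,w \right)} = \frac{1}{2 \left(32 + o\right)}$ ($Q{\left(o,w \right)} = \frac{1}{2 \left(\left(-8\right) \left(-4\right) + o\right)} = \frac{1}{2 \left(32 + o\right)}$)
$Q{\left(0 \left(-3\right),12 \right)} + r \left(-467\right) = \frac{1}{2 \left(32 + 0 \left(-3\right)\right)} - -152709 = \frac{1}{2 \left(32 + 0\right)} + 152709 = \frac{1}{2 \cdot 32} + 152709 = \frac{1}{2} \cdot \frac{1}{32} + 152709 = \frac{1}{64} + 152709 = \frac{9773377}{64}$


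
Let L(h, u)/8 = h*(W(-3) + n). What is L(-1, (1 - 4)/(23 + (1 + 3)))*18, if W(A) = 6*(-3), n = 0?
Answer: 2592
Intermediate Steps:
W(A) = -18
L(h, u) = -144*h (L(h, u) = 8*(h*(-18 + 0)) = 8*(h*(-18)) = 8*(-18*h) = -144*h)
L(-1, (1 - 4)/(23 + (1 + 3)))*18 = -144*(-1)*18 = 144*18 = 2592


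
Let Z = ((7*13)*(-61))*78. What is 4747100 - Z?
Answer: 5180078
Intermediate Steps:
Z = -432978 (Z = (91*(-61))*78 = -5551*78 = -432978)
4747100 - Z = 4747100 - 1*(-432978) = 4747100 + 432978 = 5180078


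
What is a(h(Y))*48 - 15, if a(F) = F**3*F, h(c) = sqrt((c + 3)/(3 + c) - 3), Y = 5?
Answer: 177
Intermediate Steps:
h(c) = I*sqrt(2) (h(c) = sqrt((3 + c)/(3 + c) - 3) = sqrt(1 - 3) = sqrt(-2) = I*sqrt(2))
a(F) = F**4
a(h(Y))*48 - 15 = (I*sqrt(2))**4*48 - 15 = 4*48 - 15 = 192 - 15 = 177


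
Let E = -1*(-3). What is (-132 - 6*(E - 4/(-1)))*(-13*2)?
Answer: 4524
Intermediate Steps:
E = 3
(-132 - 6*(E - 4/(-1)))*(-13*2) = (-132 - 6*(3 - 4/(-1)))*(-13*2) = (-132 - 6*(3 - 4*(-1)))*(-26) = (-132 - 6*(3 + 4))*(-26) = (-132 - 6*7)*(-26) = (-132 - 42)*(-26) = -174*(-26) = 4524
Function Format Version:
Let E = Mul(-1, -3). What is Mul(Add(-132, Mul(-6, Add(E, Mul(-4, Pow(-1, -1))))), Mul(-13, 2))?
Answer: 4524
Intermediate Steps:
E = 3
Mul(Add(-132, Mul(-6, Add(E, Mul(-4, Pow(-1, -1))))), Mul(-13, 2)) = Mul(Add(-132, Mul(-6, Add(3, Mul(-4, Pow(-1, -1))))), Mul(-13, 2)) = Mul(Add(-132, Mul(-6, Add(3, Mul(-4, -1)))), -26) = Mul(Add(-132, Mul(-6, Add(3, 4))), -26) = Mul(Add(-132, Mul(-6, 7)), -26) = Mul(Add(-132, -42), -26) = Mul(-174, -26) = 4524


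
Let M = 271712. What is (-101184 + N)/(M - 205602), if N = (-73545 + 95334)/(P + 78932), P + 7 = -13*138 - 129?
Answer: -7791348579/5090602220 ≈ -1.5305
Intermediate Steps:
P = -1930 (P = -7 + (-13*138 - 129) = -7 + (-1794 - 129) = -7 - 1923 = -1930)
N = 21789/77002 (N = (-73545 + 95334)/(-1930 + 78932) = 21789/77002 ≈ 0.28297)
(-101184 + N)/(M - 205602) = (-101184 + 21789/77002)/(271712 - 205602) = -7791348579/77002/66110 = -7791348579/77002*1/66110 = -7791348579/5090602220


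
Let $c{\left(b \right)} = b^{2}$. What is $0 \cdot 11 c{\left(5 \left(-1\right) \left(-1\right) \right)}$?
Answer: $0$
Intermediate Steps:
$0 \cdot 11 c{\left(5 \left(-1\right) \left(-1\right) \right)} = 0 \cdot 11 \left(5 \left(-1\right) \left(-1\right)\right)^{2} = 0 \left(\left(-5\right) \left(-1\right)\right)^{2} = 0 \cdot 5^{2} = 0 \cdot 25 = 0$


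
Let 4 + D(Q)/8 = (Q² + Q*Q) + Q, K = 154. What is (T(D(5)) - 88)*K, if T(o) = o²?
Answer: 25621904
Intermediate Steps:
D(Q) = -32 + 8*Q + 16*Q² (D(Q) = -32 + 8*((Q² + Q*Q) + Q) = -32 + 8*((Q² + Q²) + Q) = -32 + 8*(2*Q² + Q) = -32 + 8*(Q + 2*Q²) = -32 + (8*Q + 16*Q²) = -32 + 8*Q + 16*Q²)
(T(D(5)) - 88)*K = ((-32 + 8*5 + 16*5²)² - 88)*154 = ((-32 + 40 + 16*25)² - 88)*154 = ((-32 + 40 + 400)² - 88)*154 = (408² - 88)*154 = (166464 - 88)*154 = 166376*154 = 25621904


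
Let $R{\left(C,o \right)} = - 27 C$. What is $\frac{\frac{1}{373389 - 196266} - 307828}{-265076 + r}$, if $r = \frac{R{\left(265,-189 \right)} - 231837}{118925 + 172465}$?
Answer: $\frac{2647929836110295}{2280185106703956} \approx 1.1613$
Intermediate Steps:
$r = - \frac{39832}{48565}$ ($r = \frac{\left(-27\right) 265 - 231837}{118925 + 172465} = \frac{-7155 - 231837}{291390} = \left(-238992\right) \frac{1}{291390} = - \frac{39832}{48565} \approx -0.82018$)
$\frac{\frac{1}{373389 - 196266} - 307828}{-265076 + r} = \frac{\frac{1}{373389 - 196266} - 307828}{-265076 - \frac{39832}{48565}} = \frac{\frac{1}{177123} - 307828}{- \frac{12873455772}{48565}} = \left(\frac{1}{177123} - 307828\right) \left(- \frac{48565}{12873455772}\right) = \left(- \frac{54523418843}{177123}\right) \left(- \frac{48565}{12873455772}\right) = \frac{2647929836110295}{2280185106703956}$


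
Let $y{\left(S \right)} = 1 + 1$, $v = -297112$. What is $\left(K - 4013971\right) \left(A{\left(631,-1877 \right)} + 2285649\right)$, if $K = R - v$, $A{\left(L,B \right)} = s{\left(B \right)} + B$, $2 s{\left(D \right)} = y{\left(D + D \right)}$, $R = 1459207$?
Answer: $-5155964680996$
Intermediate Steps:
$y{\left(S \right)} = 2$
$s{\left(D \right)} = 1$ ($s{\left(D \right)} = \frac{1}{2} \cdot 2 = 1$)
$A{\left(L,B \right)} = 1 + B$
$K = 1756319$ ($K = 1459207 - -297112 = 1459207 + 297112 = 1756319$)
$\left(K - 4013971\right) \left(A{\left(631,-1877 \right)} + 2285649\right) = \left(1756319 - 4013971\right) \left(\left(1 - 1877\right) + 2285649\right) = - 2257652 \left(-1876 + 2285649\right) = \left(-2257652\right) 2283773 = -5155964680996$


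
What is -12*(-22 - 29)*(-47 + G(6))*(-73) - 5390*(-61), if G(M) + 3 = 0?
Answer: 2562590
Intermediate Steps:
G(M) = -3 (G(M) = -3 + 0 = -3)
-12*(-22 - 29)*(-47 + G(6))*(-73) - 5390*(-61) = -12*(-22 - 29)*(-47 - 3)*(-73) - 5390*(-61) = -(-612)*(-50)*(-73) - 1*(-328790) = -12*2550*(-73) + 328790 = -30600*(-73) + 328790 = 2233800 + 328790 = 2562590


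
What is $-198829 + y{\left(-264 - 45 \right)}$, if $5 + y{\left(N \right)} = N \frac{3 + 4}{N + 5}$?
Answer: $- \frac{60443373}{304} \approx -1.9883 \cdot 10^{5}$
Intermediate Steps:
$y{\left(N \right)} = -5 + \frac{7 N}{5 + N}$ ($y{\left(N \right)} = -5 + N \frac{3 + 4}{N + 5} = -5 + N \frac{7}{5 + N} = -5 + \frac{7 N}{5 + N}$)
$-198829 + y{\left(-264 - 45 \right)} = -198829 + \frac{-25 + 2 \left(-264 - 45\right)}{5 - 309} = -198829 + \frac{-25 + 2 \left(-309\right)}{5 - 309} = -198829 + \frac{-25 - 618}{-304} = -198829 - - \frac{643}{304} = -198829 + \frac{643}{304} = - \frac{60443373}{304}$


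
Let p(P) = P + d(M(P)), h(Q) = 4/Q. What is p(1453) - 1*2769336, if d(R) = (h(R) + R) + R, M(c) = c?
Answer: -4017511577/1453 ≈ -2.7650e+6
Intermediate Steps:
d(R) = 2*R + 4/R (d(R) = (4/R + R) + R = (R + 4/R) + R = 2*R + 4/R)
p(P) = 3*P + 4/P (p(P) = P + (2*P + 4/P) = 3*P + 4/P)
p(1453) - 1*2769336 = (3*1453 + 4/1453) - 1*2769336 = (4359 + 4*(1/1453)) - 2769336 = (4359 + 4/1453) - 2769336 = 6333631/1453 - 2769336 = -4017511577/1453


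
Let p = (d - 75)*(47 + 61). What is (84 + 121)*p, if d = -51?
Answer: -2789640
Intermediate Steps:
p = -13608 (p = (-51 - 75)*(47 + 61) = -126*108 = -13608)
(84 + 121)*p = (84 + 121)*(-13608) = 205*(-13608) = -2789640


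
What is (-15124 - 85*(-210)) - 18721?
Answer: -15995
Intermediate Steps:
(-15124 - 85*(-210)) - 18721 = (-15124 + 17850) - 18721 = 2726 - 18721 = -15995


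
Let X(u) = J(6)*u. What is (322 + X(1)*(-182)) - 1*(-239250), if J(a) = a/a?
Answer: 239390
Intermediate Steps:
J(a) = 1
X(u) = u (X(u) = 1*u = u)
(322 + X(1)*(-182)) - 1*(-239250) = (322 + 1*(-182)) - 1*(-239250) = (322 - 182) + 239250 = 140 + 239250 = 239390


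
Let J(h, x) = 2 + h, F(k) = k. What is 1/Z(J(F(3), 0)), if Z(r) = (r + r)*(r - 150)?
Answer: -1/1450 ≈ -0.00068966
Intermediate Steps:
Z(r) = 2*r*(-150 + r) (Z(r) = (2*r)*(-150 + r) = 2*r*(-150 + r))
1/Z(J(F(3), 0)) = 1/(2*(2 + 3)*(-150 + (2 + 3))) = 1/(2*5*(-150 + 5)) = 1/(2*5*(-145)) = 1/(-1450) = -1/1450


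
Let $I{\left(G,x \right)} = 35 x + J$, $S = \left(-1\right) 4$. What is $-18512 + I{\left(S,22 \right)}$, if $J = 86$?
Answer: $-17656$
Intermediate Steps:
$S = -4$
$I{\left(G,x \right)} = 86 + 35 x$ ($I{\left(G,x \right)} = 35 x + 86 = 86 + 35 x$)
$-18512 + I{\left(S,22 \right)} = -18512 + \left(86 + 35 \cdot 22\right) = -18512 + \left(86 + 770\right) = -18512 + 856 = -17656$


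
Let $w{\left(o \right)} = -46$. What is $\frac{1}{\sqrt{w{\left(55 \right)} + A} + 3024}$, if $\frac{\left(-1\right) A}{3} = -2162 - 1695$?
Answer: $\frac{3024}{9133051} - \frac{5 \sqrt{461}}{9133051} \approx 0.00031935$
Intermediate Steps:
$A = 11571$ ($A = - 3 \left(-2162 - 1695\right) = \left(-3\right) \left(-3857\right) = 11571$)
$\frac{1}{\sqrt{w{\left(55 \right)} + A} + 3024} = \frac{1}{\sqrt{-46 + 11571} + 3024} = \frac{1}{\sqrt{11525} + 3024} = \frac{1}{5 \sqrt{461} + 3024} = \frac{1}{3024 + 5 \sqrt{461}}$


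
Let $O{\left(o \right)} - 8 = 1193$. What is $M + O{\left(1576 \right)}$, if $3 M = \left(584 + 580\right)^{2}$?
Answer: $452833$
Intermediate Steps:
$O{\left(o \right)} = 1201$ ($O{\left(o \right)} = 8 + 1193 = 1201$)
$M = 451632$ ($M = \frac{\left(584 + 580\right)^{2}}{3} = \frac{1164^{2}}{3} = \frac{1}{3} \cdot 1354896 = 451632$)
$M + O{\left(1576 \right)} = 451632 + 1201 = 452833$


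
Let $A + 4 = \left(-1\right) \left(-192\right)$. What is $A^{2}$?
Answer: $35344$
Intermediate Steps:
$A = 188$ ($A = -4 - -192 = -4 + 192 = 188$)
$A^{2} = 188^{2} = 35344$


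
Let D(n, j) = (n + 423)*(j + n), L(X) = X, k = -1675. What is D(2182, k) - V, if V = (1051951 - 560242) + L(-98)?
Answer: 829124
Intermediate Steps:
D(n, j) = (423 + n)*(j + n)
V = 491611 (V = (1051951 - 560242) - 98 = 491709 - 98 = 491611)
D(2182, k) - V = (2182² + 423*(-1675) + 423*2182 - 1675*2182) - 1*491611 = (4761124 - 708525 + 922986 - 3654850) - 491611 = 1320735 - 491611 = 829124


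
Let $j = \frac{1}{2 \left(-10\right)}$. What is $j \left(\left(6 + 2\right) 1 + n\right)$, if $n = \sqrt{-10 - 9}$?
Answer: $- \frac{2}{5} - \frac{i \sqrt{19}}{20} \approx -0.4 - 0.21794 i$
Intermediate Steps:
$j = - \frac{1}{20}$ ($j = \frac{1}{-20} = - \frac{1}{20} \approx -0.05$)
$n = i \sqrt{19}$ ($n = \sqrt{-19} = i \sqrt{19} \approx 4.3589 i$)
$j \left(\left(6 + 2\right) 1 + n\right) = - \frac{\left(6 + 2\right) 1 + i \sqrt{19}}{20} = - \frac{8 \cdot 1 + i \sqrt{19}}{20} = - \frac{8 + i \sqrt{19}}{20} = - \frac{2}{5} - \frac{i \sqrt{19}}{20}$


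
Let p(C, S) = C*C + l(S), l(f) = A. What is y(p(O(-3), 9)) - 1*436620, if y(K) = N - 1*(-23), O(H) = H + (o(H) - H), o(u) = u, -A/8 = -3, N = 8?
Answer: -436589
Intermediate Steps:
A = 24 (A = -8*(-3) = 24)
l(f) = 24
O(H) = H (O(H) = H + (H - H) = H + 0 = H)
p(C, S) = 24 + C**2 (p(C, S) = C*C + 24 = C**2 + 24 = 24 + C**2)
y(K) = 31 (y(K) = 8 - 1*(-23) = 8 + 23 = 31)
y(p(O(-3), 9)) - 1*436620 = 31 - 1*436620 = 31 - 436620 = -436589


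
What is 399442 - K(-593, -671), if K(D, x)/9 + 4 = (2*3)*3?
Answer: 399316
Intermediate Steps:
K(D, x) = 126 (K(D, x) = -36 + 9*((2*3)*3) = -36 + 9*(6*3) = -36 + 9*18 = -36 + 162 = 126)
399442 - K(-593, -671) = 399442 - 1*126 = 399442 - 126 = 399316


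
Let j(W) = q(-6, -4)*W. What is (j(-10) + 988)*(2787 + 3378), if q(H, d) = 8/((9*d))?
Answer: 6104720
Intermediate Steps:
q(H, d) = 8/(9*d) (q(H, d) = 8*(1/(9*d)) = 8/(9*d))
j(W) = -2*W/9 (j(W) = ((8/9)/(-4))*W = ((8/9)*(-1/4))*W = -2*W/9)
(j(-10) + 988)*(2787 + 3378) = (-2/9*(-10) + 988)*(2787 + 3378) = (20/9 + 988)*6165 = (8912/9)*6165 = 6104720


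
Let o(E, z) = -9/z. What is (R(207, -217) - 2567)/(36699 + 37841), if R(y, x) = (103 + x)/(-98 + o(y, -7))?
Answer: -1737061/50463580 ≈ -0.034422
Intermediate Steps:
R(y, x) = -721/677 - 7*x/677 (R(y, x) = (103 + x)/(-98 - 9/(-7)) = (103 + x)/(-98 - 9*(-1/7)) = (103 + x)/(-98 + 9/7) = (103 + x)/(-677/7) = (103 + x)*(-7/677) = -721/677 - 7*x/677)
(R(207, -217) - 2567)/(36699 + 37841) = ((-721/677 - 7/677*(-217)) - 2567)/(36699 + 37841) = ((-721/677 + 1519/677) - 2567)/74540 = (798/677 - 2567)*(1/74540) = -1737061/677*1/74540 = -1737061/50463580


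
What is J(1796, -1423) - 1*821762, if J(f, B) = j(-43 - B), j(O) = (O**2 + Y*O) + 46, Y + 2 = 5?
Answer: 1086824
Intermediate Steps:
Y = 3 (Y = -2 + 5 = 3)
j(O) = 46 + O**2 + 3*O (j(O) = (O**2 + 3*O) + 46 = 46 + O**2 + 3*O)
J(f, B) = -83 + (-43 - B)**2 - 3*B (J(f, B) = 46 + (-43 - B)**2 + 3*(-43 - B) = 46 + (-43 - B)**2 + (-129 - 3*B) = -83 + (-43 - B)**2 - 3*B)
J(1796, -1423) - 1*821762 = (1766 + (-1423)**2 + 83*(-1423)) - 1*821762 = (1766 + 2024929 - 118109) - 821762 = 1908586 - 821762 = 1086824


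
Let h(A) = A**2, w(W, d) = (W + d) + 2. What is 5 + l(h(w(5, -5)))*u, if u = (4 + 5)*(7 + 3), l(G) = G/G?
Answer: 95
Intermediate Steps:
w(W, d) = 2 + W + d
l(G) = 1
u = 90 (u = 9*10 = 90)
5 + l(h(w(5, -5)))*u = 5 + 1*90 = 5 + 90 = 95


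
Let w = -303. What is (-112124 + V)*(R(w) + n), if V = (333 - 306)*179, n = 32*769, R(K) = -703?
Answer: -2564791355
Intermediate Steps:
n = 24608
V = 4833 (V = 27*179 = 4833)
(-112124 + V)*(R(w) + n) = (-112124 + 4833)*(-703 + 24608) = -107291*23905 = -2564791355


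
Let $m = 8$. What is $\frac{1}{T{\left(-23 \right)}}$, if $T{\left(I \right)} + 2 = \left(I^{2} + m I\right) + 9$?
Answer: $\frac{1}{352} \approx 0.0028409$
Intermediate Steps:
$T{\left(I \right)} = 7 + I^{2} + 8 I$ ($T{\left(I \right)} = -2 + \left(\left(I^{2} + 8 I\right) + 9\right) = -2 + \left(9 + I^{2} + 8 I\right) = 7 + I^{2} + 8 I$)
$\frac{1}{T{\left(-23 \right)}} = \frac{1}{7 + \left(-23\right)^{2} + 8 \left(-23\right)} = \frac{1}{7 + 529 - 184} = \frac{1}{352}$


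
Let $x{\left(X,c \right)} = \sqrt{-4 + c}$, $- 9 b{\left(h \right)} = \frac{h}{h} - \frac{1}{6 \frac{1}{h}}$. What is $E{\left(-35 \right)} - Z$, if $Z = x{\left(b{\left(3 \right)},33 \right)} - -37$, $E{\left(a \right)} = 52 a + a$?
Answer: $-1892 - \sqrt{29} \approx -1897.4$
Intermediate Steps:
$b{\left(h \right)} = - \frac{1}{9} + \frac{h}{54}$ ($b{\left(h \right)} = - \frac{\frac{h}{h} - \frac{1}{6 \frac{1}{h}}}{9} = - \frac{1 - \frac{h}{6}}{9} = - \frac{1}{9} + \frac{h}{54}$)
$E{\left(a \right)} = 53 a$
$Z = 37 + \sqrt{29}$ ($Z = \sqrt{-4 + 33} - -37 = \sqrt{29} + 37 = 37 + \sqrt{29} \approx 42.385$)
$E{\left(-35 \right)} - Z = 53 \left(-35\right) - \left(37 + \sqrt{29}\right) = -1855 - \left(37 + \sqrt{29}\right) = -1892 - \sqrt{29}$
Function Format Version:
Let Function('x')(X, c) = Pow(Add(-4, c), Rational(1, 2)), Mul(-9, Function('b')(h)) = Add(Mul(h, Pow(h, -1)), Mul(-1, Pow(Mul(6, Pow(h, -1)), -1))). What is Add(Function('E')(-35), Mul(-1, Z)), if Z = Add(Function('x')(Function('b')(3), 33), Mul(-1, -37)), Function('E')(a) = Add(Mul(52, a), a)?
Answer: Add(-1892, Mul(-1, Pow(29, Rational(1, 2)))) ≈ -1897.4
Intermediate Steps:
Function('b')(h) = Add(Rational(-1, 9), Mul(Rational(1, 54), h)) (Function('b')(h) = Mul(Rational(-1, 9), Add(Mul(h, Pow(h, -1)), Mul(-1, Pow(Mul(6, Pow(h, -1)), -1)))) = Mul(Rational(-1, 9), Add(1, Mul(-1, Mul(Rational(1, 6), h)))) = Mul(Rational(-1, 9), Add(1, Mul(Rational(-1, 6), h))) = Add(Rational(-1, 9), Mul(Rational(1, 54), h)))
Function('E')(a) = Mul(53, a)
Z = Add(37, Pow(29, Rational(1, 2))) (Z = Add(Pow(Add(-4, 33), Rational(1, 2)), Mul(-1, -37)) = Add(Pow(29, Rational(1, 2)), 37) = Add(37, Pow(29, Rational(1, 2))) ≈ 42.385)
Add(Function('E')(-35), Mul(-1, Z)) = Add(Mul(53, -35), Mul(-1, Add(37, Pow(29, Rational(1, 2))))) = Add(-1855, Add(-37, Mul(-1, Pow(29, Rational(1, 2))))) = Add(-1892, Mul(-1, Pow(29, Rational(1, 2))))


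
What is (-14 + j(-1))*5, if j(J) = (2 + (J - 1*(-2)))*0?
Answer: -70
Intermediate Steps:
j(J) = 0 (j(J) = (2 + (J + 2))*0 = (2 + (2 + J))*0 = (4 + J)*0 = 0)
(-14 + j(-1))*5 = (-14 + 0)*5 = -14*5 = -70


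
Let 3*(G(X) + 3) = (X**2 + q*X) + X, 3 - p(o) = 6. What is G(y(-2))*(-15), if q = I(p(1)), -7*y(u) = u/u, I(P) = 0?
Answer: 2235/49 ≈ 45.612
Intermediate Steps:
p(o) = -3 (p(o) = 3 - 1*6 = 3 - 6 = -3)
y(u) = -1/7 (y(u) = -u/(7*u) = -1/7*1 = -1/7)
q = 0
G(X) = -3 + X/3 + X**2/3 (G(X) = -3 + ((X**2 + 0*X) + X)/3 = -3 + ((X**2 + 0) + X)/3 = -3 + (X**2 + X)/3 = -3 + (X + X**2)/3 = -3 + (X/3 + X**2/3) = -3 + X/3 + X**2/3)
G(y(-2))*(-15) = (-3 + (1/3)*(-1/7) + (-1/7)**2/3)*(-15) = (-3 - 1/21 + (1/3)*(1/49))*(-15) = (-3 - 1/21 + 1/147)*(-15) = -149/49*(-15) = 2235/49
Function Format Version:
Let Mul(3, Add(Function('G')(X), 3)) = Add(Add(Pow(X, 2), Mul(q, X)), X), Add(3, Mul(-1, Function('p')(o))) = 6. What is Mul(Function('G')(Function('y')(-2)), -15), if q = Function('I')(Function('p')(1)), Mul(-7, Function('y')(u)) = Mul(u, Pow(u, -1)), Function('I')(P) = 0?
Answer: Rational(2235, 49) ≈ 45.612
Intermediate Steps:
Function('p')(o) = -3 (Function('p')(o) = Add(3, Mul(-1, 6)) = Add(3, -6) = -3)
Function('y')(u) = Rational(-1, 7) (Function('y')(u) = Mul(Rational(-1, 7), Mul(u, Pow(u, -1))) = Mul(Rational(-1, 7), 1) = Rational(-1, 7))
q = 0
Function('G')(X) = Add(-3, Mul(Rational(1, 3), X), Mul(Rational(1, 3), Pow(X, 2))) (Function('G')(X) = Add(-3, Mul(Rational(1, 3), Add(Add(Pow(X, 2), Mul(0, X)), X))) = Add(-3, Mul(Rational(1, 3), Add(Add(Pow(X, 2), 0), X))) = Add(-3, Mul(Rational(1, 3), Add(Pow(X, 2), X))) = Add(-3, Mul(Rational(1, 3), Add(X, Pow(X, 2)))) = Add(-3, Add(Mul(Rational(1, 3), X), Mul(Rational(1, 3), Pow(X, 2)))) = Add(-3, Mul(Rational(1, 3), X), Mul(Rational(1, 3), Pow(X, 2))))
Mul(Function('G')(Function('y')(-2)), -15) = Mul(Add(-3, Mul(Rational(1, 3), Rational(-1, 7)), Mul(Rational(1, 3), Pow(Rational(-1, 7), 2))), -15) = Mul(Add(-3, Rational(-1, 21), Mul(Rational(1, 3), Rational(1, 49))), -15) = Mul(Add(-3, Rational(-1, 21), Rational(1, 147)), -15) = Mul(Rational(-149, 49), -15) = Rational(2235, 49)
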